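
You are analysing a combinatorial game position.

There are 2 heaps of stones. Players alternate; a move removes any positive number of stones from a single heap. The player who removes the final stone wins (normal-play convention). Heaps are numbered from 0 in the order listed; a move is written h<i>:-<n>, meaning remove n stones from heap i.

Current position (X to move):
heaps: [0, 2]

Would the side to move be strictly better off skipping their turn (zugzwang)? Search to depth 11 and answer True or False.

zugzwang((0,2), X) = False

ply 1, X at (0,2) | h1:-1=-1→(0,1); h1:-2=+1→(0,0)*
ply 2: (0,0) is terminal -1 (O); from (0,2) depth 11
if X skipped the turn, O would face:
~ ply 1, O at (0,2) | h1:-1=-1→(0,1); h1:-2=+1→(0,0)*
~ ply 2: (0,0) is terminal -1 (X); from (0,2) depth 11
compare (X): move=+1 vs pass=-1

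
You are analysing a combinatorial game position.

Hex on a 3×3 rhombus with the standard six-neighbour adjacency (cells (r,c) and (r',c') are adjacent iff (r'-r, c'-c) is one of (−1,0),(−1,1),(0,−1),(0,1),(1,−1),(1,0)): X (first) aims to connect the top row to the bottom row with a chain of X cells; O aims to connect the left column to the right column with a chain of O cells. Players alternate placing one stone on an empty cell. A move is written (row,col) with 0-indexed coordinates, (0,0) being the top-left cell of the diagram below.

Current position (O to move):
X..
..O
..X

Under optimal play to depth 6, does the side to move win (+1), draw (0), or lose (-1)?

[X../..O/..X] O move#1: (0,1):-1/XO./..O/..X, (0,2):-1/X.O/..O/..X, (1,0):-1/X../O.O/..X, (1,1):+1/X../.OO/..X*, (2,0):+1/X../..O/O.X, (2,1):-1/X../..O/.OX
[X../.OO/..X] X move#2: (0,1):-1/XX./.OO/..X*, (0,2):-1/X.X/.OO/..X, (1,0):-1/X../XOO/..X, (2,0):-1/X../.OO/X.X, (2,1):-1/X../.OO/.XX
[XX./.OO/..X] O move#3: (0,2):+1/XXO/.OO/..X*, (1,0):+1/XX./OOO/..X, (2,0):+1/XX./.OO/O.X, (2,1):+1/XX./.OO/.OX
[XXO/.OO/..X] X move#4: (1,0):-1/XXO/XOO/..X*, (2,0):-1/XXO/.OO/X.X, (2,1):-1/XXO/.OO/.XX
[XXO/XOO/..X] O move#5: (2,0):+1/XXO/XOO/O.X*, (2,1):-1/XXO/XOO/.OX
[XXO/XOO/O.X] end (terminal -1, X#6); searched X../..O/..X to 6

value(X../..O/..X, O) = +1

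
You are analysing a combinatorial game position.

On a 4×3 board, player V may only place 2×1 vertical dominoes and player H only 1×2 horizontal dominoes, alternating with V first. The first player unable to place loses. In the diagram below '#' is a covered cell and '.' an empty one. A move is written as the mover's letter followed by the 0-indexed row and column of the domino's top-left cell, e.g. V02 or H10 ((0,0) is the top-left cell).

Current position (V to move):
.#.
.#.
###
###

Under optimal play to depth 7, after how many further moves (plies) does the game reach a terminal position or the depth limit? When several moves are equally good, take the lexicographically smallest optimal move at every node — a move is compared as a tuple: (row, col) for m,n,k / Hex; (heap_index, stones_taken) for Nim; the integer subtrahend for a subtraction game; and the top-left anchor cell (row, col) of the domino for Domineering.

PV length from [.#./.#./###/###]: 1 ply

p1 V@[.#./.#./###/###]: V00[##./##./###/###]+1* V02[.##/.##/###/###]+1
p2 H@[##./##./###/###] terminal -1; root [.#./.#./###/###] d7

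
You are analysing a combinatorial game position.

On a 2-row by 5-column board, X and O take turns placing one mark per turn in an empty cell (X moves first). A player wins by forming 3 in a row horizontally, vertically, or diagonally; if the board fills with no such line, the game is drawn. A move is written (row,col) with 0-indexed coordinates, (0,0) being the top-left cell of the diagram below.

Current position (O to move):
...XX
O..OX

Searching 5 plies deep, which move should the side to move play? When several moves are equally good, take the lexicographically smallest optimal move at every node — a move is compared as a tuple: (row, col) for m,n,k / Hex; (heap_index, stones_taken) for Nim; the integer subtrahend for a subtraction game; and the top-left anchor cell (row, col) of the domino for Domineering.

O's best at [...XX/O..OX]: (0,2)

ply 1, O at ...XX/O..OX | (0,0)=-1→O..XX/O..OX; (0,1)=-1→.O.XX/O..OX; (0,2)=+0→..OXX/O..OX*; (1,1)=-1→...XX/OO.OX; (1,2)=-1→...XX/O.OOX
ply 2, X at ..OXX/O..OX | (0,0)=+0→X.OXX/O..OX*; (0,1)=+0→.XOXX/O..OX; (1,1)=+0→..OXX/OX.OX; (1,2)=+0→..OXX/O.XOX
ply 3, O at X.OXX/O..OX | (0,1)=+0→XOOXX/O..OX*; (1,1)=+0→X.OXX/OO.OX; (1,2)=+0→X.OXX/O.OOX
ply 4, X at XOOXX/O..OX | (1,1)=+0→XOOXX/OX.OX*; (1,2)=+0→XOOXX/O.XOX
ply 5, O at XOOXX/OX.OX | (1,2)=+0→XOOXX/OXOOX*
ply 6: XOOXX/OXOOX is terminal +0 (X); from ...XX/O..OX depth 5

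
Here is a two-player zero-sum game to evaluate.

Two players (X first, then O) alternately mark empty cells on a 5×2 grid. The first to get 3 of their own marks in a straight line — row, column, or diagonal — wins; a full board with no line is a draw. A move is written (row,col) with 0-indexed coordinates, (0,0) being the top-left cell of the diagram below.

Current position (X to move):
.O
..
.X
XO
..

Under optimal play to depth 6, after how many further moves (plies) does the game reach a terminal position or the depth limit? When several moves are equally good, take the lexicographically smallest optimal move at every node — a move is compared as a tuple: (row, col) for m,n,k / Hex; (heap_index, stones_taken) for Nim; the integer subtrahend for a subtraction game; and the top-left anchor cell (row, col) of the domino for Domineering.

PV length from [.O/../.X/XO/..]: 3 plies

[.O/../.X/XO/..] X move#1: (0,0):+0/XO/../.X/XO/.., (1,0):+0/.O/X./.X/XO/.., (1,1):+0/.O/.X/.X/XO/.., (2,0):+1/.O/../XX/XO/..*, (4,0):+0/.O/../.X/XO/X., (4,1):+0/.O/../.X/XO/.X
[.O/../XX/XO/..] O move#2: (0,0):-1/OO/../XX/XO/..*, (1,0):-1/.O/O./XX/XO/.., (1,1):-1/.O/.O/XX/XO/.., (4,0):-1/.O/../XX/XO/O., (4,1):-1/.O/../XX/XO/.O
[OO/../XX/XO/..] X move#3: (1,0):+1/OO/X./XX/XO/..*, (1,1):+1/OO/.X/XX/XO/.., (4,0):+1/OO/../XX/XO/X., (4,1):+1/OO/../XX/XO/.X
[OO/X./XX/XO/..] end (terminal -1, O#4); searched .O/../.X/XO/.. to 6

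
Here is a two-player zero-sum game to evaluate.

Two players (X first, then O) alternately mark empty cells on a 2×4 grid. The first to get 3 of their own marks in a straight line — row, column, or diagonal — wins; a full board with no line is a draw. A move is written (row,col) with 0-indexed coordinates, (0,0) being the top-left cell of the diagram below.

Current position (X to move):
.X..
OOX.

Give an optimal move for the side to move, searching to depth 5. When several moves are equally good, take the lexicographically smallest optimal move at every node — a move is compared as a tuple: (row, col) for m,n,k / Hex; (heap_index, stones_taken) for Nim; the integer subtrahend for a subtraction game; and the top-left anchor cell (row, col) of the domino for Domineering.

X's best at [.X../OOX.]: (0,2)

[.X../OOX.] X move#1: (0,0):+0/XX../OOX., (0,2):+1/.XX./OOX.*, (0,3):+0/.X.X/OOX., (1,3):+0/.X../OOXX
[.XX./OOX.] O move#2: (0,0):-1/OXX./OOX.*, (0,3):-1/.XXO/OOX., (1,3):-1/.XX./OOXO
[OXX./OOX.] X move#3: (0,3):+1/OXXX/OOX.*, (1,3):+0/OXX./OOXX
[OXXX/OOX.] end (terminal -1, O#4); searched .X../OOX. to 5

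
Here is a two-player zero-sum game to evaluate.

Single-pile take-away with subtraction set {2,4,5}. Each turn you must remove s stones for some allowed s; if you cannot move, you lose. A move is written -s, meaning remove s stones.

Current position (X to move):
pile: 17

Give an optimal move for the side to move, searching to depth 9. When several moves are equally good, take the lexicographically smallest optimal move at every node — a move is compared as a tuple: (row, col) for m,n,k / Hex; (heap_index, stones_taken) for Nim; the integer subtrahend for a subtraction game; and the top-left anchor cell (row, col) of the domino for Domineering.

ply 1, X at 17 | -2=+1→15*; -4=-1→13; -5=-1→12
ply 2, O at 15 | -2=-1→13*; -4=-1→11; -5=-1→10
ply 3, X at 13 | -2=-1→11; -4=-1→9; -5=+1→8*
ply 4, O at 8 | -2=-1→6*; -4=-1→4; -5=-1→3
ply 5, X at 6 | -2=-1→4; -4=-1→2; -5=+1→1*
ply 6: 1 is terminal -1 (O); from 17 depth 9

X's best at [17]: -2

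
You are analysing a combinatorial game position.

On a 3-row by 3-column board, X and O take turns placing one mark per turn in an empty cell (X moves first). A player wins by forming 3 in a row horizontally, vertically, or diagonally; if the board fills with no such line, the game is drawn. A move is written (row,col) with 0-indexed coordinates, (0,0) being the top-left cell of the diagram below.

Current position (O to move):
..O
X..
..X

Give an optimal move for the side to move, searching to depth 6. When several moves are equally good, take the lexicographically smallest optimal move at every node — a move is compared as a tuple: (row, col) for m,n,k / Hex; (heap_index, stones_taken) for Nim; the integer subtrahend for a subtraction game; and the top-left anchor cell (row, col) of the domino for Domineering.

ply 1, O at ..O/X../..X | (0,0)=+0→O.O/X../..X*; (0,1)=-1→.OO/X../..X; (1,1)=-1→..O/XO./..X; (1,2)=-1→..O/X.O/..X; (2,0)=-1→..O/X../O.X; (2,1)=-1→..O/X../.OX
ply 2, X at O.O/X../..X | (0,1)=+0→OXO/X../..X*; (1,1)=-1→O.O/XX./..X; (1,2)=-1→O.O/X.X/..X; (2,0)=-1→O.O/X../X.X; (2,1)=-1→O.O/X../.XX
ply 3, O at OXO/X../..X | (1,1)=+0→OXO/XO./..X*; (1,2)=-1→OXO/X.O/..X; (2,0)=-1→OXO/X../O.X; (2,1)=+0→OXO/X../.OX
ply 4, X at OXO/XO./..X | (1,2)=-1→OXO/XOX/..X; (2,0)=+0→OXO/XO./X.X*; (2,1)=-1→OXO/XO./.XX
ply 5, O at OXO/XO./X.X | (1,2)=-1→OXO/XOO/X.X; (2,1)=+0→OXO/XO./XOX*
ply 6, X at OXO/XO./XOX | (1,2)=+0→OXO/XOX/XOX*
ply 7: OXO/XOX/XOX is terminal +0 (O); from ..O/X../..X depth 6

O's best at [..O/X../..X]: (0,0)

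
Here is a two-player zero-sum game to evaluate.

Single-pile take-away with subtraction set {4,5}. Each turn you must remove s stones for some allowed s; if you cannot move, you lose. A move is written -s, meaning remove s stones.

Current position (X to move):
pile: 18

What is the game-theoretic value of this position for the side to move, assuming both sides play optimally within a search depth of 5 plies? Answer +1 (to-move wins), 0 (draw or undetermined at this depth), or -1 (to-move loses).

value(18, X) = -1

[18] X move#1: -4:-1/14*, -5:-1/13
[14] O move#2: -4:+1/10*, -5:+1/9
[10] X move#3: -4:-1/6*, -5:-1/5
[6] O move#4: -4:+1/2*, -5:+1/1
[2] end (terminal -1, X#5); searched 18 to 5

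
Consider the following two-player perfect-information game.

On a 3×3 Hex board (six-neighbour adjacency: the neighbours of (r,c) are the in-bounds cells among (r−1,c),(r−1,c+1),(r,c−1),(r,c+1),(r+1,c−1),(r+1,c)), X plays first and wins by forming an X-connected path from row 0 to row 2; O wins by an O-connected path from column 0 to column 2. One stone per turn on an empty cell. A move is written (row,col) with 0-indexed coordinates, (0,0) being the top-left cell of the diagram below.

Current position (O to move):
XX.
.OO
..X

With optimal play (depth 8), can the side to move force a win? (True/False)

ply 1, O at XX./.OO/..X | (0,2)=+1→XXO/.OO/..X*; (1,0)=+1→XX./OOO/..X; (2,0)=+1→XX./.OO/O.X; (2,1)=+1→XX./.OO/.OX
ply 2, X at XXO/.OO/..X | (1,0)=-1→XXO/XOO/..X*; (2,0)=-1→XXO/.OO/X.X; (2,1)=-1→XXO/.OO/.XX
ply 3, O at XXO/XOO/..X | (2,0)=+1→XXO/XOO/O.X*; (2,1)=-1→XXO/XOO/.OX
ply 4: XXO/XOO/O.X is terminal -1 (X); from XX./.OO/..X depth 8

O winning at [XX./.OO/..X]: True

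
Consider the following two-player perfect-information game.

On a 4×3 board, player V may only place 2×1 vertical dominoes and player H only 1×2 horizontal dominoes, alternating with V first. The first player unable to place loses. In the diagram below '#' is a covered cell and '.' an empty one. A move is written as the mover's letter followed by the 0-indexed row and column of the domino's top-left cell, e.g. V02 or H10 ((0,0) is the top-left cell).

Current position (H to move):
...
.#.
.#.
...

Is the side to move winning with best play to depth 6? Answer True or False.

[.../.#./.#./...] H move#1: H00:-1/##./.#./.#./...*, H01:-1/.##/.#./.#./..., H30:-1/.../.#./.#./##., H31:-1/.../.#./.#./.##
[##./.#./.#./...] V move#2: V02:+1/###/.##/.#./...*, V10:+1/##./##./##./..., V12:+1/##./.##/.##/..., V20:+1/##./.#./##./#.., V22:+1/##./.#./.##/..#
[###/.##/.#./...] H move#3: H30:-1/###/.##/.#./##.*, H31:-1/###/.##/.#./.##
[###/.##/.#./##.] V move#4: V10:+1/###/###/##./##.*, V22:+1/###/.##/.##/###
[###/###/##./##.] end (terminal -1, H#5); searched .../.#./.#./... to 6

H winning at [.../.#./.#./...]: False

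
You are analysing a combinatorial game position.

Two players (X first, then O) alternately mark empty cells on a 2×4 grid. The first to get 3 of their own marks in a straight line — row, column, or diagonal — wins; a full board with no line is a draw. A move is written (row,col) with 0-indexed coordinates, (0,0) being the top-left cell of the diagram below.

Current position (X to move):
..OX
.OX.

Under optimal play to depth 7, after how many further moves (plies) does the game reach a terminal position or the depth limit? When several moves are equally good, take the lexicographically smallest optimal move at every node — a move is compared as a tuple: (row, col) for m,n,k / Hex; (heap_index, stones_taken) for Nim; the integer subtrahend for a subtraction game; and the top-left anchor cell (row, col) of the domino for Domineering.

[..OX/.OX.] X move#1: (0,0):+0/X.OX/.OX.*, (0,1):+0/.XOX/.OX., (1,0):+0/..OX/XOX., (1,3):+0/..OX/.OXX
[X.OX/.OX.] O move#2: (0,1):+0/XOOX/.OX.*, (1,0):+0/X.OX/OOX., (1,3):+0/X.OX/.OXO
[XOOX/.OX.] X move#3: (1,0):+0/XOOX/XOX.*, (1,3):+0/XOOX/.OXX
[XOOX/XOX.] O move#4: (1,3):+0/XOOX/XOXO*
[XOOX/XOXO] end (terminal +0, X#5); searched ..OX/.OX. to 7

PV length from [..OX/.OX.]: 4 plies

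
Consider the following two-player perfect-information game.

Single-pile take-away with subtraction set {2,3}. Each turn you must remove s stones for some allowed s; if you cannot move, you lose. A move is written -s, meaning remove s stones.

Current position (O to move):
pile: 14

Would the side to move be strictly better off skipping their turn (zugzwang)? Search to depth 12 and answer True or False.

zugzwang(14, O) = False

[14] O move#1: -2:-1/12, -3:+1/11*
[11] X move#2: -2:-1/9*, -3:-1/8
[9] O move#3: -2:-1/7, -3:+1/6*
[6] X move#4: -2:-1/4*, -3:-1/3
[4] O move#5: -2:-1/2, -3:+1/1*
[1] end (terminal -1, X#6); searched 14 to 12
suppose O passes — search the same position with X to move:
pass> [14] X move#1: -2:-1/12, -3:+1/11*
pass> [11] O move#2: -2:-1/9*, -3:-1/8
pass> [9] X move#3: -2:-1/7, -3:+1/6*
pass> [6] O move#4: -2:-1/4*, -3:-1/3
pass> [4] X move#5: -2:-1/2, -3:+1/1*
pass> [1] end (terminal -1, O#6); searched 14 to 12
for O: play +1, pass -1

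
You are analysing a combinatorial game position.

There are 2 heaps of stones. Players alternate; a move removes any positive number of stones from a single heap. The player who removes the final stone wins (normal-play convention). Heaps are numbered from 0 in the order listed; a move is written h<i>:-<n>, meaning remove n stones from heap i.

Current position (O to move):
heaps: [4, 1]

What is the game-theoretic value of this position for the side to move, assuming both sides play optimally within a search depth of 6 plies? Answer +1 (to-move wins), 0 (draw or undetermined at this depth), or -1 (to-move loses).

[(4,1)] O move#1: h0:-1:-1/(3,1), h0:-2:-1/(2,1), h0:-3:+1/(1,1)*, h0:-4:-1/(0,1), h1:-1:-1/(4,0)
[(1,1)] X move#2: h0:-1:-1/(0,1)*, h1:-1:-1/(1,0)
[(0,1)] O move#3: h1:-1:+1/(0,0)*
[(0,0)] end (terminal -1, X#4); searched (4,1) to 6

value((4,1), O) = +1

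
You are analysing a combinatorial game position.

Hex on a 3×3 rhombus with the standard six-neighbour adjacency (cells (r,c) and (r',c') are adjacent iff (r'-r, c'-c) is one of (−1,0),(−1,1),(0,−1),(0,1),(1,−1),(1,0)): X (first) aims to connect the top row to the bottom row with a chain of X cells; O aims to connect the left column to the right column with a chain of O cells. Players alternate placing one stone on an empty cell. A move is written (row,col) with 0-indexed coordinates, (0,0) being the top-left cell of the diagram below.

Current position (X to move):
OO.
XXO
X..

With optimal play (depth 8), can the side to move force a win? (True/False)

[OO./XXO/X..] X move#1: (0,2):+1/OOX/XXO/X..*, (2,1):-1/OO./XXO/XX., (2,2):-1/OO./XXO/X.X
[OOX/XXO/X..] end (terminal -1, O#2); searched OO./XXO/X.. to 8

X winning at [OO./XXO/X..]: True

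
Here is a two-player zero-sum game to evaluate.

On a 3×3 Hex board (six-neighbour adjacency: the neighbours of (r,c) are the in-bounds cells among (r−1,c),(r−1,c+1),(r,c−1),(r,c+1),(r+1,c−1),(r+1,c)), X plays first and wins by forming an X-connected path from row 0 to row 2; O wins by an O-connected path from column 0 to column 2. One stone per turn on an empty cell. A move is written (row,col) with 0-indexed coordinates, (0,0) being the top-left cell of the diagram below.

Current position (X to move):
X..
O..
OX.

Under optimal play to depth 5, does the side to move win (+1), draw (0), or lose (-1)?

value(X../O../OX., X) = +1

[X../O../OX.] X move#1: (0,1):-1/XX./O../OX., (0,2):+1/X.X/O../OX.*, (1,1):+1/X../OX./OX., (1,2):-1/X../O.X/OX., (2,2):-1/X../O../OXX
[X.X/O../OX.] O move#2: (0,1):-1/XOX/O../OX.*, (1,1):-1/X.X/OO./OX., (1,2):-1/X.X/O.O/OX., (2,2):-1/X.X/O../OXO
[XOX/O../OX.] X move#3: (1,1):+1/XOX/OX./OX.*, (1,2):+1/XOX/O.X/OX., (2,2):+1/XOX/O../OXX
[XOX/OX./OX.] end (terminal -1, O#4); searched X../O../OX. to 5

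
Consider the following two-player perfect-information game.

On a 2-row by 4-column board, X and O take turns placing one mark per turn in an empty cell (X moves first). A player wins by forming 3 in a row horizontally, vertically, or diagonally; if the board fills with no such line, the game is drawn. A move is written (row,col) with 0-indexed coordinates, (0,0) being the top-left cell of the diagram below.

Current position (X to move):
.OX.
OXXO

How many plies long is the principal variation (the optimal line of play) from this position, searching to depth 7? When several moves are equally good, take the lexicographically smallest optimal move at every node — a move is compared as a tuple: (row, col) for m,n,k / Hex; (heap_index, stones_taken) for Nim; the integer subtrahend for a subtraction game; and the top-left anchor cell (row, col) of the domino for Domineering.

p1 X@[.OX./OXXO]: (0,0)[XOX./OXXO]+0* (0,3)[.OXX/OXXO]+0
p2 O@[XOX./OXXO]: (0,3)[XOXO/OXXO]+0*
p3 X@[XOXO/OXXO] terminal +0; root [.OX./OXXO] d7

PV length from [.OX./OXXO]: 2 plies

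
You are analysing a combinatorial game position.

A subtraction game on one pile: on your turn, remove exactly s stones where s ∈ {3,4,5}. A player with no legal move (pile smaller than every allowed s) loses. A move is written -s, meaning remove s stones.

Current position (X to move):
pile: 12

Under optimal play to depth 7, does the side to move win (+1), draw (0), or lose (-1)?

[12] X move#1: -3:+1/9*, -4:+1/8, -5:-1/7
[9] O move#2: -3:-1/6*, -4:-1/5, -5:-1/4
[6] X move#3: -3:-1/3, -4:+1/2*, -5:+1/1
[2] end (terminal -1, O#4); searched 12 to 7

value(12, X) = +1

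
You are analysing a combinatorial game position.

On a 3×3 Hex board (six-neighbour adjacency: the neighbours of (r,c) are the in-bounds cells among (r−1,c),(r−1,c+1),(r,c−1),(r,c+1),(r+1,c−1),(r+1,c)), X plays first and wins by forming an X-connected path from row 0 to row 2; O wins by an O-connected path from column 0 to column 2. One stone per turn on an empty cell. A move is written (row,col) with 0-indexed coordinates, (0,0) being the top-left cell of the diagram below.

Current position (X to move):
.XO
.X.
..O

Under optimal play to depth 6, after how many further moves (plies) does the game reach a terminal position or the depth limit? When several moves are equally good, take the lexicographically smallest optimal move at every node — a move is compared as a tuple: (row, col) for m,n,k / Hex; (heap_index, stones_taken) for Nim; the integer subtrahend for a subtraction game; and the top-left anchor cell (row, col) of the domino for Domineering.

ply 1, X at .XO/.X./..O | (0,0)=+1→XXO/.X./..O*; (1,0)=+1→.XO/XX./..O; (1,2)=+1→.XO/.XX/..O; (2,0)=+1→.XO/.X./X.O; (2,1)=+1→.XO/.X./.XO
ply 2, O at XXO/.X./..O | (1,0)=-1→XXO/OX./..O*; (1,2)=-1→XXO/.XO/..O; (2,0)=-1→XXO/.X./O.O; (2,1)=-1→XXO/.X./.OO
ply 3, X at XXO/OX./..O | (1,2)=+1→XXO/OXX/..O*; (2,0)=+1→XXO/OX./X.O; (2,1)=+1→XXO/OX./.XO
ply 4, O at XXO/OXX/..O | (2,0)=-1→XXO/OXX/O.O*; (2,1)=-1→XXO/OXX/.OO
ply 5, X at XXO/OXX/O.O | (2,1)=+1→XXO/OXX/OXO*
ply 6: XXO/OXX/OXO is terminal -1 (O); from .XO/.X./..O depth 6

PV length from [.XO/.X./..O]: 5 plies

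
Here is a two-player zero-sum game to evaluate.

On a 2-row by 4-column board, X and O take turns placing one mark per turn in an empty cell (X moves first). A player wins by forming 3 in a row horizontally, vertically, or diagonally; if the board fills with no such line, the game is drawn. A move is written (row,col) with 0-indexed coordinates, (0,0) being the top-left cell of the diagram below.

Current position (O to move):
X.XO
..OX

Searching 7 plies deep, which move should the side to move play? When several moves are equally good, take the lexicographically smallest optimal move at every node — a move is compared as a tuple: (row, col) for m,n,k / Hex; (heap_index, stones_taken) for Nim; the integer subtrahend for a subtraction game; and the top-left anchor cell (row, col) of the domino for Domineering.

ply 1, O at X.XO/..OX | (0,1)=+0→XOXO/..OX*; (1,0)=-1→X.XO/O.OX; (1,1)=-1→X.XO/.OOX
ply 2, X at XOXO/..OX | (1,0)=+0→XOXO/X.OX*; (1,1)=+0→XOXO/.XOX
ply 3, O at XOXO/X.OX | (1,1)=+0→XOXO/XOOX*
ply 4: XOXO/XOOX is terminal +0 (X); from X.XO/..OX depth 7

O's best at [X.XO/..OX]: (0,1)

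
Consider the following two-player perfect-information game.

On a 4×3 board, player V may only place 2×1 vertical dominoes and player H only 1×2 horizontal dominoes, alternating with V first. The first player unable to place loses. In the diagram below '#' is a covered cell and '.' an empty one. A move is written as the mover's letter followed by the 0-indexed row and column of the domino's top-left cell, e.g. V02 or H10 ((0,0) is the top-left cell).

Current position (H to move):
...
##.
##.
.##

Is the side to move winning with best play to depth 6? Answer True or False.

H winning at [.../##./##./.##]: False

ply 1, H at .../##./##./.## | H00=-1→##./##./##./.##*; H01=-1→.##/##./##./.##
ply 2, V at ##./##./##./.## | V02=+1→###/###/##./.##*; V12=+1→##./###/###/.##
ply 3: ###/###/##./.## is terminal -1 (H); from .../##./##./.## depth 6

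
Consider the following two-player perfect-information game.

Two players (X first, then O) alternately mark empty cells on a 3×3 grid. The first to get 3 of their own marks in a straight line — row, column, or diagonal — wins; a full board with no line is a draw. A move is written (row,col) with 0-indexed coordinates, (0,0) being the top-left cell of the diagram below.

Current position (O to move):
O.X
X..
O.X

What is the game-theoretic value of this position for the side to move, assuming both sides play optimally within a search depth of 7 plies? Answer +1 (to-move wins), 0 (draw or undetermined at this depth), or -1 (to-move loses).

p1 O@[O.X/X../O.X]: (0,1)[OOX/X../O.X]-1 (1,1)[O.X/XO./O.X]-1 (1,2)[O.X/X.O/O.X]+0* (2,1)[O.X/X../OOX]-1
p2 X@[O.X/X.O/O.X]: (0,1)[OXX/X.O/O.X]+0* (1,1)[O.X/XXO/O.X]+0 (2,1)[O.X/X.O/OXX]+0
p3 O@[OXX/X.O/O.X]: (1,1)[OXX/XOO/O.X]+0* (2,1)[OXX/X.O/OOX]+0
p4 X@[OXX/XOO/O.X]: (2,1)[OXX/XOO/OXX]+0*
p5 O@[OXX/XOO/OXX] terminal +0; root [O.X/X../O.X] d7

value(O.X/X../O.X, O) = 0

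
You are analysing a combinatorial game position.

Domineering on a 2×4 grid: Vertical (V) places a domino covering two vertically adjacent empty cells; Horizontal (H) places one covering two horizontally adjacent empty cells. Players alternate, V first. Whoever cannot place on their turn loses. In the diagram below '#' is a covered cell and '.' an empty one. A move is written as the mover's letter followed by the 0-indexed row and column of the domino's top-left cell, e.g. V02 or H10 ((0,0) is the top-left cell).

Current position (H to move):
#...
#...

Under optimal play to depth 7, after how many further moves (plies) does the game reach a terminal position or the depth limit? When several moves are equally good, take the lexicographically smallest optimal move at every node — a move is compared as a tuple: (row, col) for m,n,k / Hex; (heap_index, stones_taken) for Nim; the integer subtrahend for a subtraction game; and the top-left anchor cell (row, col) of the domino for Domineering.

PV length from [#.../#...]: 3 plies

p1 H@[#.../#...]: H01[###./#...]+1* H02[#.##/#...]+1 H11[#.../###.]+1 H12[#.../#.##]+1
p2 V@[###./#...]: V03[####/#..#]-1*
p3 H@[####/#..#]: H11[####/####]+1*
p4 V@[####/####] terminal -1; root [#.../#...] d7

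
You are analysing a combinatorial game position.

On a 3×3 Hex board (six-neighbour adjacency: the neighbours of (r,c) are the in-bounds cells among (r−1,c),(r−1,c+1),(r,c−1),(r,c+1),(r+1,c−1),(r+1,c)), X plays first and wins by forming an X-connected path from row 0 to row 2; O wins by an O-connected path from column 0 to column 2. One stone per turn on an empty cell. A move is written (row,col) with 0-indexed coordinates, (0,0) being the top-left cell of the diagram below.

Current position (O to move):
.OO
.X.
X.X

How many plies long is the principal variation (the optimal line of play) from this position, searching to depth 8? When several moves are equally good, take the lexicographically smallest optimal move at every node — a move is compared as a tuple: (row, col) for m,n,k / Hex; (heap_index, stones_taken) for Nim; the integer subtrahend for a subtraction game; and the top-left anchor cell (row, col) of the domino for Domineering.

p1 O@[.OO/.X./X.X]: (0,0)[OOO/.X./X.X]+1* (1,0)[.OO/OX./X.X]+1 (1,2)[.OO/.XO/X.X]+1 (2,1)[.OO/.X./XOX]+1
p2 X@[OOO/.X./X.X] terminal -1; root [.OO/.X./X.X] d8

PV length from [.OO/.X./X.X]: 1 ply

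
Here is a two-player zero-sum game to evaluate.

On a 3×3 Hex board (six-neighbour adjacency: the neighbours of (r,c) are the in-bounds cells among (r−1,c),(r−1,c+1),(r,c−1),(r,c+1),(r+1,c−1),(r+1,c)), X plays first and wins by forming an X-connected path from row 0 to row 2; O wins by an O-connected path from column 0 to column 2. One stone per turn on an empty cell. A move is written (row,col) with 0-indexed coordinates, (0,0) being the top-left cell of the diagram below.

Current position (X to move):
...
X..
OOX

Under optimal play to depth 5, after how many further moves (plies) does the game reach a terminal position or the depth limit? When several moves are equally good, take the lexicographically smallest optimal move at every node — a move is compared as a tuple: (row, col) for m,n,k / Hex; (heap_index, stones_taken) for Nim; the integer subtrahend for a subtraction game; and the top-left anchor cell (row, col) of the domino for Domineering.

[.../X../OOX] X move#1: (0,0):-1/X../X../OOX, (0,1):-1/.X./X../OOX, (0,2):-1/..X/X../OOX, (1,1):-1/.../XX./OOX, (1,2):+1/.../X.X/OOX*
[.../X.X/OOX] O move#2: (0,0):-1/O../X.X/OOX*, (0,1):-1/.O./X.X/OOX, (0,2):-1/..O/X.X/OOX, (1,1):-1/.../XOX/OOX
[O../X.X/OOX] X move#3: (0,1):+1/OX./X.X/OOX*, (0,2):+1/O.X/X.X/OOX, (1,1):+1/O../XXX/OOX
[OX./X.X/OOX] O move#4: (0,2):-1/OXO/X.X/OOX*, (1,1):-1/OX./XOX/OOX
[OXO/X.X/OOX] X move#5: (1,1):+1/OXO/XXX/OOX*
[OXO/XXX/OOX] end (terminal -1, O#6); searched .../X../OOX to 5

PV length from [.../X../OOX]: 5 plies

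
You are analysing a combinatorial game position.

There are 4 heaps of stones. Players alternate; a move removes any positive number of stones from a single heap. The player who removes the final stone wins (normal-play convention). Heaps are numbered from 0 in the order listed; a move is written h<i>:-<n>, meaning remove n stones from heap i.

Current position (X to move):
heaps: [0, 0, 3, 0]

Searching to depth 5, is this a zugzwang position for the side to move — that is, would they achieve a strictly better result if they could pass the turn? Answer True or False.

p1 X@[(0,0,3,0)]: h2:-1[(0,0,2,0)]-1 h2:-2[(0,0,1,0)]-1 h2:-3[(0,0,0,0)]+1*
p2 O@[(0,0,0,0)] terminal -1; root [(0,0,3,0)] d5
suppose X passes — search the same position with O to move:
pass> p1 O@[(0,0,3,0)]: h2:-1[(0,0,2,0)]-1 h2:-2[(0,0,1,0)]-1 h2:-3[(0,0,0,0)]+1*
pass> p2 X@[(0,0,0,0)] terminal -1; root [(0,0,3,0)] d5
for X: play +1, pass -1

zugzwang((0,0,3,0), X) = False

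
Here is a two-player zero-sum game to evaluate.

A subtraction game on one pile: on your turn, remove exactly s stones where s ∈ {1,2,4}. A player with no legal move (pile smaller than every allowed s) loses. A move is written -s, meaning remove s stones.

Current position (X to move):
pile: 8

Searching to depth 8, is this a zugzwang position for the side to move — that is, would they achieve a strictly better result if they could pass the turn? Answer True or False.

zugzwang(8, X) = False

ply 1, X at 8 | -1=-1→7; -2=+1→6*; -4=-1→4
ply 2, O at 6 | -1=-1→5*; -2=-1→4; -4=-1→2
ply 3, X at 5 | -1=-1→4; -2=+1→3*; -4=-1→1
ply 4, O at 3 | -1=-1→2*; -2=-1→1
ply 5, X at 2 | -1=-1→1; -2=+1→0*
ply 6: 0 is terminal -1 (O); from 8 depth 8
if X skipped the turn, O would face:
~ ply 1, O at 8 | -1=-1→7; -2=+1→6*; -4=-1→4
~ ply 2, X at 6 | -1=-1→5*; -2=-1→4; -4=-1→2
~ ply 3, O at 5 | -1=-1→4; -2=+1→3*; -4=-1→1
~ ply 4, X at 3 | -1=-1→2*; -2=-1→1
~ ply 5, O at 2 | -1=-1→1; -2=+1→0*
~ ply 6: 0 is terminal -1 (X); from 8 depth 8
compare (X): move=+1 vs pass=-1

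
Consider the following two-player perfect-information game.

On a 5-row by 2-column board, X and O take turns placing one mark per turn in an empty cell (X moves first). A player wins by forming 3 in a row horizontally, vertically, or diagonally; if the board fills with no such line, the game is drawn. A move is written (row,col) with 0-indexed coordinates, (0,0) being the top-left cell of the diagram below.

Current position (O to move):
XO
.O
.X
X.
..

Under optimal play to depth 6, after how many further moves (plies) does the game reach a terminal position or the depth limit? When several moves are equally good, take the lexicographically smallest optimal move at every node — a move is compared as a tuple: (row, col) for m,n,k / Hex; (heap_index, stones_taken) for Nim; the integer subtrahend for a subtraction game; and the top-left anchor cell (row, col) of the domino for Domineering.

PV length from [XO/.O/.X/X./..]: 5 plies

[XO/.O/.X/X./..] O move#1: (1,0):+0/XO/OO/.X/X./..*, (2,0):+0/XO/.O/OX/X./.., (3,1):-1/XO/.O/.X/XO/.., (4,0):+0/XO/.O/.X/X./O., (4,1):-1/XO/.O/.X/X./.O
[XO/OO/.X/X./..] X move#2: (2,0):+0/XO/OO/XX/X./..*, (3,1):+0/XO/OO/.X/XX/.., (4,0):+0/XO/OO/.X/X./X., (4,1):+0/XO/OO/.X/X./.X
[XO/OO/XX/X./..] O move#3: (3,1):-1/XO/OO/XX/XO/.., (4,0):+0/XO/OO/XX/X./O.*, (4,1):-1/XO/OO/XX/X./.O
[XO/OO/XX/X./O.] X move#4: (3,1):+0/XO/OO/XX/XX/O.*, (4,1):+0/XO/OO/XX/X./OX
[XO/OO/XX/XX/O.] O move#5: (4,1):+0/XO/OO/XX/XX/OO*
[XO/OO/XX/XX/OO] end (terminal +0, X#6); searched XO/.O/.X/X./.. to 6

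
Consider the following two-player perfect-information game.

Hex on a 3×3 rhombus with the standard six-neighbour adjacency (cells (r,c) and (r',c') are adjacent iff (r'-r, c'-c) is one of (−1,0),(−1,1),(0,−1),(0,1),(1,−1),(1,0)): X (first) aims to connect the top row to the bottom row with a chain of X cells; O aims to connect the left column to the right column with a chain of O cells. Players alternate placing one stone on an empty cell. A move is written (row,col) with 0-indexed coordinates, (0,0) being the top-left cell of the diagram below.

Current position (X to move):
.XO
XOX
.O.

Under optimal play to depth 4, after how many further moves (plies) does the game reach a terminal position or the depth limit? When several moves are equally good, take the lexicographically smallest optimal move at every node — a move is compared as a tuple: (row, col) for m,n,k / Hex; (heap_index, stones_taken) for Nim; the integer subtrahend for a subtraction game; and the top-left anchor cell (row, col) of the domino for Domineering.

PV length from [.XO/XOX/.O.]: 1 ply

p1 X@[.XO/XOX/.O.]: (0,0)[XXO/XOX/.O.]-1 (2,0)[.XO/XOX/XO.]+1* (2,2)[.XO/XOX/.OX]-1
p2 O@[.XO/XOX/XO.] terminal -1; root [.XO/XOX/.O.] d4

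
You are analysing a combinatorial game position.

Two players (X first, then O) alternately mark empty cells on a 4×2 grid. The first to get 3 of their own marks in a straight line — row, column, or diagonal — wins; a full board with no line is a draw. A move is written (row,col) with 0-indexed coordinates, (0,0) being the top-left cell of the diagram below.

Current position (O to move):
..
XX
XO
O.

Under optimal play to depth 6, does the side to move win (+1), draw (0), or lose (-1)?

value(../XX/XO/O., O) = 0

p1 O@[../XX/XO/O.]: (0,0)[O./XX/XO/O.]+0* (0,1)[.O/XX/XO/O.]-1 (3,1)[../XX/XO/OO]-1
p2 X@[O./XX/XO/O.]: (0,1)[OX/XX/XO/O.]+0* (3,1)[O./XX/XO/OX]+0
p3 O@[OX/XX/XO/O.]: (3,1)[OX/XX/XO/OO]+0*
p4 X@[OX/XX/XO/OO] terminal +0; root [../XX/XO/O.] d6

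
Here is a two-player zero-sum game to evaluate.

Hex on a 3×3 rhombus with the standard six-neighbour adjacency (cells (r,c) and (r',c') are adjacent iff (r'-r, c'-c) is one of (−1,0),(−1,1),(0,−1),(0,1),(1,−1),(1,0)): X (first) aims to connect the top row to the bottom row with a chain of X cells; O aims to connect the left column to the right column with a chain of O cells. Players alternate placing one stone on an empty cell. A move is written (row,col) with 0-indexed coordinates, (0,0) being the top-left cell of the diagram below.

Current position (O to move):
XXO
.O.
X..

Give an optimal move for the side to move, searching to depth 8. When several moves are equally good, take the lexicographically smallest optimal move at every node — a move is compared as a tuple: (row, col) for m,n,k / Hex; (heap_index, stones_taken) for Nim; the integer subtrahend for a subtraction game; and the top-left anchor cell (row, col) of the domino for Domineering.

p1 O@[XXO/.O./X..]: (1,0)[XXO/OO./X..]+1* (1,2)[XXO/.OO/X..]-1 (2,1)[XXO/.O./XO.]-1 (2,2)[XXO/.O./X.O]-1
p2 X@[XXO/OO./X..] terminal -1; root [XXO/.O./X..] d8

O's best at [XXO/.O./X..]: (1,0)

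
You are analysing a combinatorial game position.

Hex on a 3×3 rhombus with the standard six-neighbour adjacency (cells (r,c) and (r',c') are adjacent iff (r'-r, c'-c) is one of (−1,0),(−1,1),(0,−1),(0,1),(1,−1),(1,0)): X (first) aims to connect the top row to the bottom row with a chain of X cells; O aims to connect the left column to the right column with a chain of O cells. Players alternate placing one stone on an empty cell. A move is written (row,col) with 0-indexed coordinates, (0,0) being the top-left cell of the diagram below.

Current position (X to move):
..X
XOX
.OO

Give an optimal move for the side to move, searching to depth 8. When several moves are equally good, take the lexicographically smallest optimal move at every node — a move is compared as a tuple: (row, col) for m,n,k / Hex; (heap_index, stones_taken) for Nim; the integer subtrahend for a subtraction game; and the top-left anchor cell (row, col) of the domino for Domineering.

X's best at [..X/XOX/.OO]: (2,0)

[..X/XOX/.OO] X move#1: (0,0):-1/X.X/XOX/.OO, (0,1):-1/.XX/XOX/.OO, (2,0):+1/..X/XOX/XOO*
[..X/XOX/XOO] O move#2: (0,0):-1/O.X/XOX/XOO*, (0,1):-1/.OX/XOX/XOO
[O.X/XOX/XOO] X move#3: (0,1):+1/OXX/XOX/XOO*
[OXX/XOX/XOO] end (terminal -1, O#4); searched ..X/XOX/.OO to 8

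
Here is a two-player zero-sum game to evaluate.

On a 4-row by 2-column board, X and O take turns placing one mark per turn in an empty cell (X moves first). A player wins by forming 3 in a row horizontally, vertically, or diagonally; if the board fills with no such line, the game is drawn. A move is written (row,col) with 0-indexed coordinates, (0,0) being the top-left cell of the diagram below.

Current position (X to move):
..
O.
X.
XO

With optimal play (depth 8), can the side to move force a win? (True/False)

X winning at [../O./X./XO]: False

[../O./X./XO] X move#1: (0,0):+0/X./O./X./XO*, (0,1):+0/.X/O./X./XO, (1,1):+0/../OX/X./XO, (2,1):+0/../O./XX/XO
[X./O./X./XO] O move#2: (0,1):+0/XO/O./X./XO*, (1,1):+0/X./OO/X./XO, (2,1):+0/X./O./XO/XO
[XO/O./X./XO] X move#3: (1,1):+0/XO/OX/X./XO*, (2,1):+0/XO/O./XX/XO
[XO/OX/X./XO] O move#4: (2,1):+0/XO/OX/XO/XO*
[XO/OX/XO/XO] end (terminal +0, X#5); searched ../O./X./XO to 8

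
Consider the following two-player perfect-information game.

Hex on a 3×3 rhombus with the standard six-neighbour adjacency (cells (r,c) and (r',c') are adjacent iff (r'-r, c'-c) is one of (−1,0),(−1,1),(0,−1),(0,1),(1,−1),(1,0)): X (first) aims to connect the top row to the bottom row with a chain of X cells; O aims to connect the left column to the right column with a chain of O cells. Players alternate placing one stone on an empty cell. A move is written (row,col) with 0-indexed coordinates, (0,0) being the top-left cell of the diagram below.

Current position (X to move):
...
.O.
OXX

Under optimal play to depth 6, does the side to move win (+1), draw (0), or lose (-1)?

[.../.O./OXX] X move#1: (0,0):-1/X../.O./OXX*, (0,1):-1/.X./.O./OXX, (0,2):-1/..X/.O./OXX, (1,0):-1/.../XO./OXX, (1,2):-1/.../.OX/OXX
[X../.O./OXX] O move#2: (0,1):+1/XO./.O./OXX*, (0,2):+1/X.O/.O./OXX, (1,0):+1/X../OO./OXX, (1,2):+1/X../.OO/OXX
[XO./.O./OXX] X move#3: (0,2):-1/XOX/.O./OXX*, (1,0):-1/XO./XO./OXX, (1,2):-1/XO./.OX/OXX
[XOX/.O./OXX] O move#4: (1,0):-1/XOX/OO./OXX, (1,2):+1/XOX/.OO/OXX*
[XOX/.OO/OXX] end (terminal -1, X#5); searched .../.O./OXX to 6

value(.../.O./OXX, X) = -1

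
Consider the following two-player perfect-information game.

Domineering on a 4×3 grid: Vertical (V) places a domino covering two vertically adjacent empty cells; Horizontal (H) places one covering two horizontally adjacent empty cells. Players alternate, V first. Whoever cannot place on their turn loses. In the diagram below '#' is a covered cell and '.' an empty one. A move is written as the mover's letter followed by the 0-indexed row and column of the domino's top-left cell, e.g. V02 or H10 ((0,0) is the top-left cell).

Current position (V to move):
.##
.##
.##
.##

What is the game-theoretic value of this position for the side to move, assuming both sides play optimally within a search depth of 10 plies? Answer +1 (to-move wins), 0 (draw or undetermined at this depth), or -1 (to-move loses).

p1 V@[.##/.##/.##/.##]: V00[###/###/.##/.##]+1* V10[.##/###/###/.##]+1 V20[.##/.##/###/###]+1
p2 H@[###/###/.##/.##] terminal -1; root [.##/.##/.##/.##] d10

value(.##/.##/.##/.##, V) = +1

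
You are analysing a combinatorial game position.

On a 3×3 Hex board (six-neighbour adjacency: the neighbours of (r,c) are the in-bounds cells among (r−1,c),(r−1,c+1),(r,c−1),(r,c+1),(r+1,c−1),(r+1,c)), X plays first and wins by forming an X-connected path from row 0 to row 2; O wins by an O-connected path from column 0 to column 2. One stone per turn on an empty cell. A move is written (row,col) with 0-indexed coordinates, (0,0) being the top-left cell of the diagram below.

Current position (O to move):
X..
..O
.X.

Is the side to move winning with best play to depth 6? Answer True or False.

O winning at [X../..O/.X.]: True

p1 O@[X../..O/.X.]: (0,1)[XO./..O/.X.]-1 (0,2)[X.O/..O/.X.]-1 (1,0)[X../O.O/.X.]-1 (1,1)[X../.OO/.X.]+1* (2,0)[X../..O/OX.]-1 (2,2)[X../..O/.XO]-1
p2 X@[X../.OO/.X.]: (0,1)[XX./.OO/.X.]-1* (0,2)[X.X/.OO/.X.]-1 (1,0)[X../XOO/.X.]-1 (2,0)[X../.OO/XX.]-1 (2,2)[X../.OO/.XX]-1
p3 O@[XX./.OO/.X.]: (0,2)[XXO/.OO/.X.]+1* (1,0)[XX./OOO/.X.]+1 (2,0)[XX./.OO/OX.]+1 (2,2)[XX./.OO/.XO]+1
p4 X@[XXO/.OO/.X.]: (1,0)[XXO/XOO/.X.]-1* (2,0)[XXO/.OO/XX.]-1 (2,2)[XXO/.OO/.XX]-1
p5 O@[XXO/XOO/.X.]: (2,0)[XXO/XOO/OX.]+1* (2,2)[XXO/XOO/.XO]-1
p6 X@[XXO/XOO/OX.] terminal -1; root [X../..O/.X.] d6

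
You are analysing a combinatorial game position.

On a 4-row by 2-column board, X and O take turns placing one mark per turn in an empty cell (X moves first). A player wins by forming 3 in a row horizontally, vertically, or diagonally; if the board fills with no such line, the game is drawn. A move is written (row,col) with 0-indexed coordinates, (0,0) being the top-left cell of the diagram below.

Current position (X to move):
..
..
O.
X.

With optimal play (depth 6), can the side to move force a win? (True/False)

p1 X@[../../O./X.]: (0,0)[X./../O./X.]+0* (0,1)[.X/../O./X.]+0 (1,0)[../X./O./X.]+0 (1,1)[../.X/O./X.]+0 (2,1)[../../OX/X.]+0 (3,1)[../../O./XX]+0
p2 O@[X./../O./X.]: (0,1)[XO/../O./X.]+0* (1,0)[X./O./O./X.]+0 (1,1)[X./.O/O./X.]+0 (2,1)[X./../OO/X.]+0 (3,1)[X./../O./XO]+0
p3 X@[XO/../O./X.]: (1,0)[XO/X./O./X.]+0* (1,1)[XO/.X/O./X.]+0 (2,1)[XO/../OX/X.]+0 (3,1)[XO/../O./XX]+0
p4 O@[XO/X./O./X.]: (1,1)[XO/XO/O./X.]+0* (2,1)[XO/X./OO/X.]+0 (3,1)[XO/X./O./XO]+0
p5 X@[XO/XO/O./X.]: (2,1)[XO/XO/OX/X.]+0* (3,1)[XO/XO/O./XX]-1
p6 O@[XO/XO/OX/X.]: (3,1)[XO/XO/OX/XO]+0*
p7 X@[XO/XO/OX/XO] terminal +0; root [../../O./X.] d6

X winning at [../../O./X.]: False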